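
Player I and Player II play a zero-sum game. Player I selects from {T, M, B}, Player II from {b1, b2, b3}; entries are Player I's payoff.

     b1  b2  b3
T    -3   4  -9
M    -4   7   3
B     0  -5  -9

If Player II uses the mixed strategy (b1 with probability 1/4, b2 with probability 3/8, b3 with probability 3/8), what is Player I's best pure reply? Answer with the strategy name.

Expected payoff of T: (1/4)·(-3) + (3/8)·4 + (3/8)·(-9) = -21/8.
Expected payoff of M: (1/4)·(-4) + (3/8)·7 + (3/8)·3 = 11/4.
Expected payoff of B: (1/4)·0 + (3/8)·(-5) + (3/8)·(-9) = -21/4.
The largest is 11/4, so Player I's best response is M.

M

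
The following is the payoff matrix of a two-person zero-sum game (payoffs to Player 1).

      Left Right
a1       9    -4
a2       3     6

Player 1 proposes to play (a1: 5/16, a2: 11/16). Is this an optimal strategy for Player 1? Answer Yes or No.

Against Left this mix gives (5/16)·9 + (11/16)·3 = 39/8.
Against Right this mix gives (5/16)·(-4) + (11/16)·6 = 23/8.
Player 2 will play Right, holding Player 1 to 23/8. Shifting weight toward the row that does better against Right would raise this floor (the equalizing mix achieves 33/8 against both Right and Left), so the proposed strategy is not optimal.

No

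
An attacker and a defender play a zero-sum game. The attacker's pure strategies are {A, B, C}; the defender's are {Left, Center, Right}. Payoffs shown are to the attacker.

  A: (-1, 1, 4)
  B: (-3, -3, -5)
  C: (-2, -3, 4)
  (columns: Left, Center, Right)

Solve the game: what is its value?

-1

Row minima: A → -1, B → -5, C → -3; maximin = -1.
Column maxima: Left → -1, Center → 1, Right → 4; minimax = -1.
Since maximin = minimax = -1, there is a saddle point and the value is -1.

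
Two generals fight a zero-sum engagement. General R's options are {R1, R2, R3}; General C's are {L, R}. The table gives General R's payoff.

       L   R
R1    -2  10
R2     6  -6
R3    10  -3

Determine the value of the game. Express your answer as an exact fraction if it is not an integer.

94/25

Row minima: R1 → -2, R2 → -6, R3 → -3; maximin = -2.
Column maxima: L → 10, R → 10; minimax = 10.
-2 ≠ 10, so there is no saddle point; optimal play is mixed.
R2 is strictly dominated by R3, so General R never plays it.
On the remaining 2×2 (R1, R3 vs L, R):
Let General R play R1 with probability p. Expected payoff against L: (-2)p + 10(1−p) = −12p + 10; against R: 10p + (-3)(1−p) = 13p − 3.
Setting these equal: −12p + 10 = 13p − 3 ⇒ −25p = -13 ⇒ p = 13/25, and the value is (-12)·(13/25) + 10 = 94/25.
For General C: with q = P(L), equating R1's and R3's payoffs gives −12q + 10 = 13q − 3 ⇒ q = 13/25.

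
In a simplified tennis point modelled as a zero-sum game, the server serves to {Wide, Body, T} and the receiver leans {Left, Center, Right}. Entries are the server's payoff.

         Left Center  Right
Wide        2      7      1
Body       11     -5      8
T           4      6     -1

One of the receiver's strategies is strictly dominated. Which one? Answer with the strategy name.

Right holds the server's payoff strictly below Left in every row: 1 < 2, 8 < 11, -1 < 4.
So Left is strictly dominated for the receiver.

Left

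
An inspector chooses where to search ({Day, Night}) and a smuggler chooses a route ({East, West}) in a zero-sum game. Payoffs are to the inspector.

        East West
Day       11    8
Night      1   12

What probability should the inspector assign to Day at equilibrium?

11/14

Row minima: Day → 8, Night → 1; maximin = 8.
Column maxima: East → 11, West → 12; minimax = 11.
8 ≠ 11, so there is no saddle point; optimal play is mixed.
Let the inspector play Day with probability p. Expected payoff against East: 11p + 1(1−p) = 10p + 1; against West: 8p + 12(1−p) = −4p + 12.
Setting these equal: 10p + 1 = −4p + 12 ⇒ 14p = 11 ⇒ p = 11/14, and the value is (10)·(11/14) + 1 = 62/7.
For the smuggler: with q = P(East), equating Day's and Night's payoffs gives 3q + 8 = −11q + 12 ⇒ q = 2/7.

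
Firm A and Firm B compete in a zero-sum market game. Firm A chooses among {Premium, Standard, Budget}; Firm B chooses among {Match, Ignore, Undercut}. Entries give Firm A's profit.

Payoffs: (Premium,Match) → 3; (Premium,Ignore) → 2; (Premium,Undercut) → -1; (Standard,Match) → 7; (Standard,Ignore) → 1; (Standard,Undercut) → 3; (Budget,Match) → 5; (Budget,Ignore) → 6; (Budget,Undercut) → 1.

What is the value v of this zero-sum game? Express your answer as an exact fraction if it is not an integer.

17/7

Row minima: Premium → -1, Standard → 1, Budget → 1; maximin = 1.
Column maxima: Match → 7, Ignore → 6, Undercut → 3; minimax = 3.
1 ≠ 3, so there is no saddle point; optimal play is mixed.
Premium is strictly dominated by Budget, so Firm A never plays it.
Match is strictly dominated by Undercut (it gives Firm A strictly more in every row), so Firm B never plays it.
On the remaining 2×2 (Standard, Budget vs Ignore, Undercut):
Let Firm A play Standard with probability p. Expected payoff against Ignore: 1p + 6(1−p) = −5p + 6; against Undercut: 3p + 1(1−p) = 2p + 1.
Setting these equal: −5p + 6 = 2p + 1 ⇒ −7p = -5 ⇒ p = 5/7, and the value is (-5)·(5/7) + 6 = 17/7.
For Firm B: with q = P(Ignore), equating Standard's and Budget's payoffs gives −2q + 3 = 5q + 1 ⇒ q = 2/7.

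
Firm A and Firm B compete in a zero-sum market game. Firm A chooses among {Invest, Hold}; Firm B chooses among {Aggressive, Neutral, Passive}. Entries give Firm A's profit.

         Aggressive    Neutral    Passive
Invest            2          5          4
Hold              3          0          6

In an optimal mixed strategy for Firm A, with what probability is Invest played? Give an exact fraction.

Row minima: Invest → 2, Hold → 0; maximin = 2.
Column maxima: Aggressive → 3, Neutral → 5, Passive → 6; minimax = 3.
2 ≠ 3, so there is no saddle point; optimal play is mixed.
Passive is strictly dominated by Aggressive (it gives Firm A strictly more in every row), so Firm B never plays it.
On the remaining 2×2 (Invest, Hold vs Aggressive, Neutral):
Let Firm A play Invest with probability p. Expected payoff against Aggressive: 2p + 3(1−p) = −p + 3; against Neutral: 5p + 0(1−p) = 5p.
Setting these equal: −p + 3 = 5p ⇒ −6p = -3 ⇒ p = 1/2, and the value is (-1)·(1/2) + 3 = 5/2.
For Firm B: with q = P(Aggressive), equating Invest's and Hold's payoffs gives −3q + 5 = 3q ⇒ q = 5/6.

1/2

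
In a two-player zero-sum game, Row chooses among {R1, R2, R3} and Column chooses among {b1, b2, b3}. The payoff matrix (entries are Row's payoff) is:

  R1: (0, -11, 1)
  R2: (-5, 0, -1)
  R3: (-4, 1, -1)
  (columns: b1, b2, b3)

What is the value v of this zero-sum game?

Row minima: R1 → -11, R2 → -5, R3 → -4; maximin = -4.
Column maxima: b1 → 0, b2 → 1, b3 → 1; minimax = 0.
-4 ≠ 0, so there is no saddle point; optimal play is mixed.
b3 is strictly dominated by b1 (it gives Row strictly more in every row), so Column never plays it.
With b3 eliminated, R2 is strictly dominated by R3 (R3 gives Row strictly more in every remaining column), so Row never plays it.
On the remaining 2×2 (R1, R3 vs b1, b2):
Let Row play R1 with probability p. Expected payoff against b1: 0p + (-4)(1−p) = 4p − 4; against b2: (-11)p + 1(1−p) = −12p + 1.
Setting these equal: 4p − 4 = −12p + 1 ⇒ 16p = 5 ⇒ p = 5/16, and the value is (4)·(5/16) − 4 = -11/4.
For Column: with q = P(b1), equating R1's and R3's payoffs gives 11q − 11 = −5q + 1 ⇒ q = 3/4.

-11/4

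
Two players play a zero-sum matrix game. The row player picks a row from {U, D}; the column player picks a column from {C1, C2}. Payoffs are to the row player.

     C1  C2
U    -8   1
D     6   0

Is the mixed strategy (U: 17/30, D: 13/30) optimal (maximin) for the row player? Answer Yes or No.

No

Against C1 this mix gives (17/30)·(-8) + (13/30)·6 = -29/15.
Against C2 this mix gives (17/30)·1 + (13/30)·0 = 17/30.
The column player will play C1, holding the row player to -29/15. Shifting weight toward the row that does better against C1 would raise this floor (the equalizing mix achieves 2/5 against both C1 and C2), so the proposed strategy is not optimal.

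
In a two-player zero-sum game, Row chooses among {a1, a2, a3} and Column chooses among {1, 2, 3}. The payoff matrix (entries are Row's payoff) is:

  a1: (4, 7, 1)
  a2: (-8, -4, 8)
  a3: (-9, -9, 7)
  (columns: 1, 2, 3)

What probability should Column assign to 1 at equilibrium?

7/19

Row minima: a1 → 1, a2 → -8, a3 → -9; maximin = 1.
Column maxima: 1 → 4, 2 → 7, 3 → 8; minimax = 4.
1 ≠ 4, so there is no saddle point; optimal play is mixed.
a3 is strictly dominated by a2, so Row never plays it.
With a3 eliminated, 2 is strictly dominated by 1 (it gives Row strictly more in every remaining row), so Column never plays it.
On the remaining 2×2 (a1, a2 vs 1, 3):
Let Row play a1 with probability p. Expected payoff against 1: 4p + (-8)(1−p) = 12p − 8; against 3: 1p + 8(1−p) = −7p + 8.
Setting these equal: 12p − 8 = −7p + 8 ⇒ 19p = 16 ⇒ p = 16/19, and the value is (12)·(16/19) − 8 = 40/19.
For Column: with q = P(1), equating a1's and a2's payoffs gives 3q + 1 = −16q + 8 ⇒ q = 7/19.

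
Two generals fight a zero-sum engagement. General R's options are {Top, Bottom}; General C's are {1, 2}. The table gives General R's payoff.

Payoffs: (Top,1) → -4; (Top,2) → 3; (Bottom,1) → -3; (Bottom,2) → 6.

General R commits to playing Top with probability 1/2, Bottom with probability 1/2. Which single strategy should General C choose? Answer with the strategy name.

If General C plays 1, General R's expected payoff is (1/2)·(-4) + (1/2)·(-3) = -7/2.
If General C plays 2, General R's expected payoff is (1/2)·3 + (1/2)·6 = 9/2.
General C minimizes General R's payoff; the smallest is -7/2, so the best response is 1.

1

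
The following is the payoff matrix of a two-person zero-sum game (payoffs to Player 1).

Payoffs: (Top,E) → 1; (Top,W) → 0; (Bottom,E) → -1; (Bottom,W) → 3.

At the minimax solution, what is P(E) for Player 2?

3/5

Row minima: Top → 0, Bottom → -1; maximin = 0.
Column maxima: E → 1, W → 3; minimax = 1.
0 ≠ 1, so there is no saddle point; optimal play is mixed.
Let Player 1 play Top with probability p. Expected payoff against E: 1p + (-1)(1−p) = 2p − 1; against W: 0p + 3(1−p) = −3p + 3.
Setting these equal: 2p − 1 = −3p + 3 ⇒ 5p = 4 ⇒ p = 4/5, and the value is (2)·(4/5) − 1 = 3/5.
For Player 2: with q = P(E), equating Top's and Bottom's payoffs gives q = −4q + 3 ⇒ q = 3/5.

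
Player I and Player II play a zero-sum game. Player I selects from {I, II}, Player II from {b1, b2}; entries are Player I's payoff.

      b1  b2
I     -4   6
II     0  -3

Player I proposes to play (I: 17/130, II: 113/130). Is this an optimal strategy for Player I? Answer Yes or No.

Against b1 this mix gives (17/130)·(-4) + (113/130)·0 = -34/65.
Against b2 this mix gives (17/130)·6 + (113/130)·(-3) = -237/130.
Player II will play b2, holding Player I to -237/130. Shifting weight toward the row that does better against b2 would raise this floor (the equalizing mix achieves -12/13 against both b2 and b1), so the proposed strategy is not optimal.

No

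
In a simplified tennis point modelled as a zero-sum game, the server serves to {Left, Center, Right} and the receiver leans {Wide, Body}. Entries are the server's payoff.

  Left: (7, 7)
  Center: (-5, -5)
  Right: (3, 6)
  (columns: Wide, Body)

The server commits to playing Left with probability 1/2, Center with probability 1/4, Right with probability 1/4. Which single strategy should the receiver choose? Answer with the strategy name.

If the receiver plays Wide, the server's expected payoff is (1/2)·7 + (1/4)·(-5) + (1/4)·3 = 3.
If the receiver plays Body, the server's expected payoff is (1/2)·7 + (1/4)·(-5) + (1/4)·6 = 15/4.
The receiver minimizes the server's payoff; the smallest is 3, so the best response is Wide.

Wide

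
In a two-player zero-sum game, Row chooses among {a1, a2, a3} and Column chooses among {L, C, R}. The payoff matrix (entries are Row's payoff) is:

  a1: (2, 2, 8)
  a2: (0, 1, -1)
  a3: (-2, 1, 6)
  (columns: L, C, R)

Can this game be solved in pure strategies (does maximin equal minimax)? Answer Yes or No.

Yes

Row minima: a1 → 2, a2 → -1, a3 → -2; maximin = 2.
Column maxima: L → 2, C → 2, R → 8; minimax = 2.
maximin = minimax = 2, so a saddle point exists.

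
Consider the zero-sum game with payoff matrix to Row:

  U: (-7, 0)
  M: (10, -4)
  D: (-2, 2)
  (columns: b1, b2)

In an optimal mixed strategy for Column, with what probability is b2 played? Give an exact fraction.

2/3

Row minima: U → -7, M → -4, D → -2; maximin = -2.
Column maxima: b1 → 10, b2 → 2; minimax = 2.
-2 ≠ 2, so there is no saddle point; optimal play is mixed.
U is strictly dominated by D, so Row never plays it.
On the remaining 2×2 (M, D vs b1, b2):
Let Row play M with probability p. Expected payoff against b1: 10p + (-2)(1−p) = 12p − 2; against b2: (-4)p + 2(1−p) = −6p + 2.
Setting these equal: 12p − 2 = −6p + 2 ⇒ 18p = 4 ⇒ p = 2/9, and the value is (12)·(2/9) − 2 = 2/3.
For Column: with q = P(b1), equating M's and D's payoffs gives 14q − 4 = −4q + 2 ⇒ q = 1/3.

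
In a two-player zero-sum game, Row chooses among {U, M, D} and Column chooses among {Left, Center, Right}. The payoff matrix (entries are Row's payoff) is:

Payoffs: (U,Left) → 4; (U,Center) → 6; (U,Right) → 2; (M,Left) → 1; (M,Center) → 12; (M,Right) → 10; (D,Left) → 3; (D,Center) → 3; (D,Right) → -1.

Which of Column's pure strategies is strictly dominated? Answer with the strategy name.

Center

Right holds Row's payoff strictly below Center in every row: 2 < 6, 10 < 12, -1 < 3.
So Center is strictly dominated for Column.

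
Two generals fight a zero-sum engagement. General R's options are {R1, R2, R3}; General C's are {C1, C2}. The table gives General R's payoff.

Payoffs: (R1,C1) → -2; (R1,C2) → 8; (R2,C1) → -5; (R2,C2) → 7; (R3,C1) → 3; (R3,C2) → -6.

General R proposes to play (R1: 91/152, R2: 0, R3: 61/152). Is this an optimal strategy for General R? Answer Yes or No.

Against C1 this mix gives (91/152)·(-2) + (61/152)·3 = 1/152.
Against C2 this mix gives (91/152)·8 + (61/152)·(-6) = 181/76.
General C will play C1, holding General R to 1/152. Shifting weight toward the row that does better against C1 would raise this floor (the equalizing mix achieves 12/19 against both C1 and C2), so the proposed strategy is not optimal.

No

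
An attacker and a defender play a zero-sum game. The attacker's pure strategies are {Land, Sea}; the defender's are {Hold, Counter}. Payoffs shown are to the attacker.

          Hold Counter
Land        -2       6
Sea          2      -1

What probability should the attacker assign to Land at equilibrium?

Row minima: Land → -2, Sea → -1; maximin = -1.
Column maxima: Hold → 2, Counter → 6; minimax = 2.
-1 ≠ 2, so there is no saddle point; optimal play is mixed.
Let the attacker play Land with probability p. Expected payoff against Hold: (-2)p + 2(1−p) = −4p + 2; against Counter: 6p + (-1)(1−p) = 7p − 1.
Setting these equal: −4p + 2 = 7p − 1 ⇒ −11p = -3 ⇒ p = 3/11, and the value is (-4)·(3/11) + 2 = 10/11.
For the defender: with q = P(Hold), equating Land's and Sea's payoffs gives −8q + 6 = 3q − 1 ⇒ q = 7/11.

3/11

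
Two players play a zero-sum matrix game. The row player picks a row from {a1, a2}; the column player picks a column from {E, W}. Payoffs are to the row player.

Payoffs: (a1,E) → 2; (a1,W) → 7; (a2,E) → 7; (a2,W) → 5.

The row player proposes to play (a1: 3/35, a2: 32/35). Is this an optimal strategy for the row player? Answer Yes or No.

Against E this mix gives (3/35)·2 + (32/35)·7 = 46/7.
Against W this mix gives (3/35)·7 + (32/35)·5 = 181/35.
The column player will play W, holding the row player to 181/35. Shifting weight toward the row that does better against W would raise this floor (the equalizing mix achieves 39/7 against both W and E), so the proposed strategy is not optimal.

No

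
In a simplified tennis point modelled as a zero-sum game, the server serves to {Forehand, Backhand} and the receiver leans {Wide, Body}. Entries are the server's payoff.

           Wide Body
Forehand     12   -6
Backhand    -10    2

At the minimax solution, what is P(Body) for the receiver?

11/15

Row minima: Forehand → -6, Backhand → -10; maximin = -6.
Column maxima: Wide → 12, Body → 2; minimax = 2.
-6 ≠ 2, so there is no saddle point; optimal play is mixed.
Let the server play Forehand with probability p. Expected payoff against Wide: 12p + (-10)(1−p) = 22p − 10; against Body: (-6)p + 2(1−p) = −8p + 2.
Setting these equal: 22p − 10 = −8p + 2 ⇒ 30p = 12 ⇒ p = 2/5, and the value is (22)·(2/5) − 10 = -6/5.
For the receiver: with q = P(Wide), equating Forehand's and Backhand's payoffs gives 18q − 6 = −12q + 2 ⇒ q = 4/15.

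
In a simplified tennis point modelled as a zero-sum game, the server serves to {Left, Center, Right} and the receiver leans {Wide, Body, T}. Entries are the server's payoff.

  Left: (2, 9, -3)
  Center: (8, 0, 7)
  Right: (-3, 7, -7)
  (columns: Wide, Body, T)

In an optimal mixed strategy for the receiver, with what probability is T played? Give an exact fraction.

9/19

Row minima: Left → -3, Center → 0, Right → -7; maximin = 0.
Column maxima: Wide → 8, Body → 9, T → 7; minimax = 7.
0 ≠ 7, so there is no saddle point; optimal play is mixed.
Right is strictly dominated by Left, so the server never plays it.
Wide is strictly dominated by T (it gives the server strictly more in every row), so the receiver never plays it.
On the remaining 2×2 (Left, Center vs Body, T):
Let the server play Left with probability p. Expected payoff against Body: 9p + 0(1−p) = 9p; against T: (-3)p + 7(1−p) = −10p + 7.
Setting these equal: 9p = −10p + 7 ⇒ 19p = 7 ⇒ p = 7/19, and the value is (9)·(7/19) = 63/19.
For the receiver: with q = P(Body), equating Left's and Center's payoffs gives 12q − 3 = −7q + 7 ⇒ q = 10/19.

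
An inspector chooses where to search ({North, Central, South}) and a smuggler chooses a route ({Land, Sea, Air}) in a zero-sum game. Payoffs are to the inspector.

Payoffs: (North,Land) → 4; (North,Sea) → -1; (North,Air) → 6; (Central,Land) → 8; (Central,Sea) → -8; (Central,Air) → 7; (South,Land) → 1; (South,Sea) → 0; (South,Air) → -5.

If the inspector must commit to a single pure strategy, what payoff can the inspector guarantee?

-1

Row minima: North → -1, Central → -8, South → -5.
The best of these is -1.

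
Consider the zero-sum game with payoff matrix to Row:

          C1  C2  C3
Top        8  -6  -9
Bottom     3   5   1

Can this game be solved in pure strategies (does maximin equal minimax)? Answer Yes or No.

Row minima: Top → -9, Bottom → 1; maximin = 1.
Column maxima: C1 → 8, C2 → 5, C3 → 1; minimax = 1.
maximin = minimax = 1, so a saddle point exists.

Yes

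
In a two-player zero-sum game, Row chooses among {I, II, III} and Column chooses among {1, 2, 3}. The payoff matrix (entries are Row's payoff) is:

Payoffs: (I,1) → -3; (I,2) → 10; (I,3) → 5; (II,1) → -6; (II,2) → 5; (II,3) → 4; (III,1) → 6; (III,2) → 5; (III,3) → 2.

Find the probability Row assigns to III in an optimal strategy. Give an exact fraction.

Row minima: I → -3, II → -6, III → 2; maximin = 2.
Column maxima: 1 → 6, 2 → 10, 3 → 5; minimax = 5.
2 ≠ 5, so there is no saddle point; optimal play is mixed.
II is strictly dominated by I, so Row never plays it.
2 is strictly dominated by 3 (it gives Row strictly more in every row), so Column never plays it.
On the remaining 2×2 (I, III vs 1, 3):
Let Row play I with probability p. Expected payoff against 1: (-3)p + 6(1−p) = −9p + 6; against 3: 5p + 2(1−p) = 3p + 2.
Setting these equal: −9p + 6 = 3p + 2 ⇒ −12p = -4 ⇒ p = 1/3, and the value is (-9)·(1/3) + 6 = 3.
For Column: with q = P(1), equating I's and III's payoffs gives −8q + 5 = 4q + 2 ⇒ q = 1/4.

2/3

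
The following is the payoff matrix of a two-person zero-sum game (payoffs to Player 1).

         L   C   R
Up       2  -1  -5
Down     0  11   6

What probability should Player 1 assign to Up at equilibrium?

Row minima: Up → -5, Down → 0; maximin = 0.
Column maxima: L → 2, C → 11, R → 6; minimax = 2.
0 ≠ 2, so there is no saddle point; optimal play is mixed.
C is strictly dominated by R (it gives Player 1 strictly more in every row), so Player 2 never plays it.
On the remaining 2×2 (Up, Down vs L, R):
Let Player 1 play Up with probability p. Expected payoff against L: 2p + 0(1−p) = 2p; against R: (-5)p + 6(1−p) = −11p + 6.
Setting these equal: 2p = −11p + 6 ⇒ 13p = 6 ⇒ p = 6/13, and the value is (2)·(6/13) = 12/13.
For Player 2: with q = P(L), equating Up's and Down's payoffs gives 7q − 5 = −6q + 6 ⇒ q = 11/13.

6/13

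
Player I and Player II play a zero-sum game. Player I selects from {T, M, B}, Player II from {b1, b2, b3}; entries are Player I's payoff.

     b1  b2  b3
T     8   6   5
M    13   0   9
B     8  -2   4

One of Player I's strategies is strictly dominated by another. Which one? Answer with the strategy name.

M gives a strictly higher payoff than B against every column: 13 > 8, 0 > -2, 9 > 4.
So B is strictly dominated and Player I never plays it.

B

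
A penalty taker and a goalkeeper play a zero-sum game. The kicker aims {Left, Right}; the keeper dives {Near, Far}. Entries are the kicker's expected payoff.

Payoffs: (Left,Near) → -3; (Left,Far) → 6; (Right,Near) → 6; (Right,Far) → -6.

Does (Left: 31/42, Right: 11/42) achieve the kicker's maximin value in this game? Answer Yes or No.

No

Against Near this mix gives (31/42)·(-3) + (11/42)·6 = -9/14.
Against Far this mix gives (31/42)·6 + (11/42)·(-6) = 20/7.
The keeper will play Near, holding the kicker to -9/14. Shifting weight toward the row that does better against Near would raise this floor (the equalizing mix achieves 6/7 against both Near and Far), so the proposed strategy is not optimal.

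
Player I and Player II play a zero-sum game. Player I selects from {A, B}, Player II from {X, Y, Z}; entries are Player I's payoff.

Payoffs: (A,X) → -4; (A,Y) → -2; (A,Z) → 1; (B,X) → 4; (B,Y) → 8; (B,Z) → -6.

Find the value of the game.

-4/3

Row minima: A → -4, B → -6; maximin = -4.
Column maxima: X → 4, Y → 8, Z → 1; minimax = 1.
-4 ≠ 1, so there is no saddle point; optimal play is mixed.
Y is strictly dominated by X (it gives Player I strictly more in every row), so Player II never plays it.
On the remaining 2×2 (A, B vs X, Z):
Let Player I play A with probability p. Expected payoff against X: (-4)p + 4(1−p) = −8p + 4; against Z: 1p + (-6)(1−p) = 7p − 6.
Setting these equal: −8p + 4 = 7p − 6 ⇒ −15p = -10 ⇒ p = 2/3, and the value is (-8)·(2/3) + 4 = -4/3.
For Player II: with q = P(X), equating A's and B's payoffs gives −5q + 1 = 10q − 6 ⇒ q = 7/15.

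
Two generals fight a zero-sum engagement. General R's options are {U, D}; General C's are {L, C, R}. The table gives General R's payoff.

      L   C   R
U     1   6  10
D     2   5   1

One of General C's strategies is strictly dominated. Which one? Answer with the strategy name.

L holds General R's payoff strictly below C in every row: 1 < 6, 2 < 5.
So C is strictly dominated for General C.

C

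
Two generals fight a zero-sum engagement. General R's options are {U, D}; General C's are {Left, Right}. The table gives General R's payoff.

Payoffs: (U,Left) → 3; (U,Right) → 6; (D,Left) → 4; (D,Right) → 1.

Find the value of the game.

Row minima: U → 3, D → 1; maximin = 3.
Column maxima: Left → 4, Right → 6; minimax = 4.
3 ≠ 4, so there is no saddle point; optimal play is mixed.
Let General R play U with probability p. Expected payoff against Left: 3p + 4(1−p) = −p + 4; against Right: 6p + 1(1−p) = 5p + 1.
Setting these equal: −p + 4 = 5p + 1 ⇒ −6p = -3 ⇒ p = 1/2, and the value is (-1)·(1/2) + 4 = 7/2.
For General C: with q = P(Left), equating U's and D's payoffs gives −3q + 6 = 3q + 1 ⇒ q = 5/6.

7/2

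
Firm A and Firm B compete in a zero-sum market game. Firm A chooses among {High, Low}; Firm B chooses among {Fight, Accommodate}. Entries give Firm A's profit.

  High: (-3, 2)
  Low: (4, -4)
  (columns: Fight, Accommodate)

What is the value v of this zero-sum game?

-4/13

Row minima: High → -3, Low → -4; maximin = -3.
Column maxima: Fight → 4, Accommodate → 2; minimax = 2.
-3 ≠ 2, so there is no saddle point; optimal play is mixed.
Let Firm A play High with probability p. Expected payoff against Fight: (-3)p + 4(1−p) = −7p + 4; against Accommodate: 2p + (-4)(1−p) = 6p − 4.
Setting these equal: −7p + 4 = 6p − 4 ⇒ −13p = -8 ⇒ p = 8/13, and the value is (-7)·(8/13) + 4 = -4/13.
For Firm B: with q = P(Fight), equating High's and Low's payoffs gives −5q + 2 = 8q − 4 ⇒ q = 6/13.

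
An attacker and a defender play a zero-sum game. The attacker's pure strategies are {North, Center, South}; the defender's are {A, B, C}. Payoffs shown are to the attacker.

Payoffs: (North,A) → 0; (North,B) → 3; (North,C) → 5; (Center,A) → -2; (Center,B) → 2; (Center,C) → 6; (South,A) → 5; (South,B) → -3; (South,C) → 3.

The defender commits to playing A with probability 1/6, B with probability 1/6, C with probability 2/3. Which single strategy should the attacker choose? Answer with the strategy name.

Center

Expected payoff of North: (1/6)·0 + (1/6)·3 + (2/3)·5 = 23/6.
Expected payoff of Center: (1/6)·(-2) + (1/6)·2 + (2/3)·6 = 4.
Expected payoff of South: (1/6)·5 + (1/6)·(-3) + (2/3)·3 = 7/3.
The largest is 4, so the attacker's best response is Center.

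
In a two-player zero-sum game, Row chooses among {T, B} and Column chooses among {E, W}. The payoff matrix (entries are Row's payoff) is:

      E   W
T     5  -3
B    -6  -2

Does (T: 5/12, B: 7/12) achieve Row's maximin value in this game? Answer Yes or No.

Against E this mix gives (5/12)·5 + (7/12)·(-6) = -17/12.
Against W this mix gives (5/12)·(-3) + (7/12)·(-2) = -29/12.
Column will play W, holding Row to -29/12. Shifting weight toward the row that does better against W would raise this floor (the equalizing mix achieves -7/3 against both W and E), so the proposed strategy is not optimal.

No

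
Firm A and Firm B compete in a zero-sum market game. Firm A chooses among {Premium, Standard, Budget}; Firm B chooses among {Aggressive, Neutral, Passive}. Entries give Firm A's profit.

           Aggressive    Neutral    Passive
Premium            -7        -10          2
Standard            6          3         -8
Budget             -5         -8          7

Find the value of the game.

-43/26

Row minima: Premium → -10, Standard → -8, Budget → -8; maximin = -8.
Column maxima: Aggressive → 6, Neutral → 3, Passive → 7; minimax = 3.
-8 ≠ 3, so there is no saddle point; optimal play is mixed.
Premium is strictly dominated by Budget, so Firm A never plays it.
Aggressive is strictly dominated by Neutral (it gives Firm A strictly more in every row), so Firm B never plays it.
On the remaining 2×2 (Standard, Budget vs Neutral, Passive):
Let Firm A play Standard with probability p. Expected payoff against Neutral: 3p + (-8)(1−p) = 11p − 8; against Passive: (-8)p + 7(1−p) = −15p + 7.
Setting these equal: 11p − 8 = −15p + 7 ⇒ 26p = 15 ⇒ p = 15/26, and the value is (11)·(15/26) − 8 = -43/26.
For Firm B: with q = P(Neutral), equating Standard's and Budget's payoffs gives 11q − 8 = −15q + 7 ⇒ q = 15/26.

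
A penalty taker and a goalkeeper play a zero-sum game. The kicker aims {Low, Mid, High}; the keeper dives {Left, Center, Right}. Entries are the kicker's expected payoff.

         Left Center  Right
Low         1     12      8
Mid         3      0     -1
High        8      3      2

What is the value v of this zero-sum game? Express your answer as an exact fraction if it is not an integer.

Row minima: Low → 1, Mid → -1, High → 2; maximin = 2.
Column maxima: Left → 8, Center → 12, Right → 8; minimax = 8.
2 ≠ 8, so there is no saddle point; optimal play is mixed.
Mid is strictly dominated by High, so the kicker never plays it.
Center is strictly dominated by Right (it gives the kicker strictly more in every row), so the keeper never plays it.
On the remaining 2×2 (Low, High vs Left, Right):
Let the kicker play Low with probability p. Expected payoff against Left: 1p + 8(1−p) = −7p + 8; against Right: 8p + 2(1−p) = 6p + 2.
Setting these equal: −7p + 8 = 6p + 2 ⇒ −13p = -6 ⇒ p = 6/13, and the value is (-7)·(6/13) + 8 = 62/13.
For the keeper: with q = P(Left), equating Low's and High's payoffs gives −7q + 8 = 6q + 2 ⇒ q = 6/13.

62/13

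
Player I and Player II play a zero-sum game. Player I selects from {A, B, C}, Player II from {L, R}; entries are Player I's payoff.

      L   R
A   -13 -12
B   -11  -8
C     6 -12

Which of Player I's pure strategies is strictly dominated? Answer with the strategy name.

A

B gives a strictly higher payoff than A against every column: -11 > -13, -8 > -12.
So A is strictly dominated and Player I never plays it.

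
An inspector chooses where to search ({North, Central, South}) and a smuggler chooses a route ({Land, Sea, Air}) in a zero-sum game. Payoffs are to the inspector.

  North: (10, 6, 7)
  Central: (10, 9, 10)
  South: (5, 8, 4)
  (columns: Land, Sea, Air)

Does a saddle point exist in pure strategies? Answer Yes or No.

Row minima: North → 6, Central → 9, South → 4; maximin = 9.
Column maxima: Land → 10, Sea → 9, Air → 10; minimax = 9.
maximin = minimax = 9, so a saddle point exists.

Yes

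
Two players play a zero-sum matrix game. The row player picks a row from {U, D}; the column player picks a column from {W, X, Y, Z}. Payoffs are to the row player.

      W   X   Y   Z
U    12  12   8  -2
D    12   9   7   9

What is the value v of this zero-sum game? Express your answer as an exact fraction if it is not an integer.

43/6

Row minima: U → -2, D → 7; maximin = 7.
Column maxima: W → 12, X → 12, Y → 8, Z → 9; minimax = 8.
7 ≠ 8, so there is no saddle point; optimal play is mixed.
W is strictly dominated by Y (it gives the row player strictly more in every row), so the column player never plays it.
X is strictly dominated by Y (it gives the row player strictly more in every row), so the column player never plays it.
On the remaining 2×2 (U, D vs Y, Z):
Let the row player play U with probability p. Expected payoff against Y: 8p + 7(1−p) = p + 7; against Z: (-2)p + 9(1−p) = −11p + 9.
Setting these equal: p + 7 = −11p + 9 ⇒ 12p = 2 ⇒ p = 1/6, and the value is (1)·(1/6) + 7 = 43/6.
For the column player: with q = P(Y), equating U's and D's payoffs gives 10q − 2 = −2q + 9 ⇒ q = 11/12.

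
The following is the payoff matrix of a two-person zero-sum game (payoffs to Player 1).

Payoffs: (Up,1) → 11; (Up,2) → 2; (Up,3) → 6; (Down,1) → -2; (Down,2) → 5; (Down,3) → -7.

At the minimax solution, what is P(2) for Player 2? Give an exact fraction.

13/16

Row minima: Up → 2, Down → -7; maximin = 2.
Column maxima: 1 → 11, 2 → 5, 3 → 6; minimax = 5.
2 ≠ 5, so there is no saddle point; optimal play is mixed.
1 is strictly dominated by 3 (it gives Player 1 strictly more in every row), so Player 2 never plays it.
On the remaining 2×2 (Up, Down vs 2, 3):
Let Player 1 play Up with probability p. Expected payoff against 2: 2p + 5(1−p) = −3p + 5; against 3: 6p + (-7)(1−p) = 13p − 7.
Setting these equal: −3p + 5 = 13p − 7 ⇒ −16p = -12 ⇒ p = 3/4, and the value is (-3)·(3/4) + 5 = 11/4.
For Player 2: with q = P(2), equating Up's and Down's payoffs gives −4q + 6 = 12q − 7 ⇒ q = 13/16.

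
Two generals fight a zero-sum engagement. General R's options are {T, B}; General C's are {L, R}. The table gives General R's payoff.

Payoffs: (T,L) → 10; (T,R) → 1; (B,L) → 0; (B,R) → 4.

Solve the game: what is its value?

Row minima: T → 1, B → 0; maximin = 1.
Column maxima: L → 10, R → 4; minimax = 4.
1 ≠ 4, so there is no saddle point; optimal play is mixed.
Let General R play T with probability p. Expected payoff against L: 10p + 0(1−p) = 10p; against R: 1p + 4(1−p) = −3p + 4.
Setting these equal: 10p = −3p + 4 ⇒ 13p = 4 ⇒ p = 4/13, and the value is (10)·(4/13) = 40/13.
For General C: with q = P(L), equating T's and B's payoffs gives 9q + 1 = −4q + 4 ⇒ q = 3/13.

40/13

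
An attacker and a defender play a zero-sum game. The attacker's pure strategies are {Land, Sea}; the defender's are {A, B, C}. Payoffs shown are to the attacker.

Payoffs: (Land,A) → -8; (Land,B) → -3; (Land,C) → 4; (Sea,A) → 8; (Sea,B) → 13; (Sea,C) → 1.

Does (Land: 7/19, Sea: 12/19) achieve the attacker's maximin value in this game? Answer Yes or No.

Yes

Against A this mix gives (7/19)·(-8) + (12/19)·8 = 40/19.
Against B this mix gives (7/19)·(-3) + (12/19)·13 = 135/19.
Against C this mix gives (7/19)·4 + (12/19)·1 = 40/19.
All of the defender's active replies (A, C) yield 40/19, and no column does worse for the attacker. The mix makes the defender indifferent and guarantees 40/19, so it is optimal.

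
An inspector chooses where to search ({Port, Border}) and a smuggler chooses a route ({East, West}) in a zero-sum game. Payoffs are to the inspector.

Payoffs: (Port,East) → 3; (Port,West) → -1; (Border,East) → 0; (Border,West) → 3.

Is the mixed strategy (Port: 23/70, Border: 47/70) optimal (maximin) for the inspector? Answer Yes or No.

Against East this mix gives (23/70)·3 + (47/70)·0 = 69/70.
Against West this mix gives (23/70)·(-1) + (47/70)·3 = 59/35.
The smuggler will play East, holding the inspector to 69/70. Shifting weight toward the row that does better against East would raise this floor (the equalizing mix achieves 9/7 against both East and West), so the proposed strategy is not optimal.

No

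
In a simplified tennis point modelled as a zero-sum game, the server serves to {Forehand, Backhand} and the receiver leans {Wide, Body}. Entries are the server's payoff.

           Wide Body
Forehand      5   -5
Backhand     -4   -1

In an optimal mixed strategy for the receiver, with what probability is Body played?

9/13

Row minima: Forehand → -5, Backhand → -4; maximin = -4.
Column maxima: Wide → 5, Body → -1; minimax = -1.
-4 ≠ -1, so there is no saddle point; optimal play is mixed.
Let the server play Forehand with probability p. Expected payoff against Wide: 5p + (-4)(1−p) = 9p − 4; against Body: (-5)p + (-1)(1−p) = −4p − 1.
Setting these equal: 9p − 4 = −4p − 1 ⇒ 13p = 3 ⇒ p = 3/13, and the value is (9)·(3/13) − 4 = -25/13.
For the receiver: with q = P(Wide), equating Forehand's and Backhand's payoffs gives 10q − 5 = −3q − 1 ⇒ q = 4/13.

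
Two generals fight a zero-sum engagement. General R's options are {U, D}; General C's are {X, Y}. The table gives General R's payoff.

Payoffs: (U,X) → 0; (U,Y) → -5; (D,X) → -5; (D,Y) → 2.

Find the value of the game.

-25/12

Row minima: U → -5, D → -5; maximin = -5.
Column maxima: X → 0, Y → 2; minimax = 0.
-5 ≠ 0, so there is no saddle point; optimal play is mixed.
Let General R play U with probability p. Expected payoff against X: 0p + (-5)(1−p) = 5p − 5; against Y: (-5)p + 2(1−p) = −7p + 2.
Setting these equal: 5p − 5 = −7p + 2 ⇒ 12p = 7 ⇒ p = 7/12, and the value is (5)·(7/12) − 5 = -25/12.
For General C: with q = P(X), equating U's and D's payoffs gives 5q − 5 = −7q + 2 ⇒ q = 7/12.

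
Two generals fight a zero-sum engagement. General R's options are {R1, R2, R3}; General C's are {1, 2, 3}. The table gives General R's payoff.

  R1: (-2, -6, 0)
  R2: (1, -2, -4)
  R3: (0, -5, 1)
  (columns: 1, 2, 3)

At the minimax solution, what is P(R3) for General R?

Row minima: R1 → -6, R2 → -4, R3 → -5; maximin = -4.
Column maxima: 1 → 1, 2 → -2, 3 → 1; minimax = -2.
-4 ≠ -2, so there is no saddle point; optimal play is mixed.
R1 is strictly dominated by R3, so General R never plays it.
1 is strictly dominated by 2 (it gives General R strictly more in every row), so General C never plays it.
On the remaining 2×2 (R2, R3 vs 2, 3):
Let General R play R2 with probability p. Expected payoff against 2: (-2)p + (-5)(1−p) = 3p − 5; against 3: (-4)p + 1(1−p) = −5p + 1.
Setting these equal: 3p − 5 = −5p + 1 ⇒ 8p = 6 ⇒ p = 3/4, and the value is (3)·(3/4) − 5 = -11/4.
For General C: with q = P(2), equating R2's and R3's payoffs gives 2q − 4 = −6q + 1 ⇒ q = 5/8.

1/4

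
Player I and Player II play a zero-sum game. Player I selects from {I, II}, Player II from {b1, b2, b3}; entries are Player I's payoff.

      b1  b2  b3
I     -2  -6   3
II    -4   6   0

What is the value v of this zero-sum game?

Row minima: I → -6, II → -4; maximin = -4.
Column maxima: b1 → -2, b2 → 6, b3 → 3; minimax = -2.
-4 ≠ -2, so there is no saddle point; optimal play is mixed.
b3 is strictly dominated by b1 (it gives Player I strictly more in every row), so Player II never plays it.
On the remaining 2×2 (I, II vs b1, b2):
Let Player I play I with probability p. Expected payoff against b1: (-2)p + (-4)(1−p) = 2p − 4; against b2: (-6)p + 6(1−p) = −12p + 6.
Setting these equal: 2p − 4 = −12p + 6 ⇒ 14p = 10 ⇒ p = 5/7, and the value is (2)·(5/7) − 4 = -18/7.
For Player II: with q = P(b1), equating I's and II's payoffs gives 4q − 6 = −10q + 6 ⇒ q = 6/7.

-18/7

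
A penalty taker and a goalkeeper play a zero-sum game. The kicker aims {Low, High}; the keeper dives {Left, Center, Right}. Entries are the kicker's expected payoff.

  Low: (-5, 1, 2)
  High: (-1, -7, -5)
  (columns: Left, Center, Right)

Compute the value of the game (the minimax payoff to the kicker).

-3

Row minima: Low → -5, High → -7; maximin = -5.
Column maxima: Left → -1, Center → 1, Right → 2; minimax = -1.
-5 ≠ -1, so there is no saddle point; optimal play is mixed.
Right is strictly dominated by Center (it gives the kicker strictly more in every row), so the keeper never plays it.
On the remaining 2×2 (Low, High vs Left, Center):
Let the kicker play Low with probability p. Expected payoff against Left: (-5)p + (-1)(1−p) = −4p − 1; against Center: 1p + (-7)(1−p) = 8p − 7.
Setting these equal: −4p − 1 = 8p − 7 ⇒ −12p = -6 ⇒ p = 1/2, and the value is (-4)·(1/2) − 1 = -3.
For the keeper: with q = P(Left), equating Low's and High's payoffs gives −6q + 1 = 6q − 7 ⇒ q = 2/3.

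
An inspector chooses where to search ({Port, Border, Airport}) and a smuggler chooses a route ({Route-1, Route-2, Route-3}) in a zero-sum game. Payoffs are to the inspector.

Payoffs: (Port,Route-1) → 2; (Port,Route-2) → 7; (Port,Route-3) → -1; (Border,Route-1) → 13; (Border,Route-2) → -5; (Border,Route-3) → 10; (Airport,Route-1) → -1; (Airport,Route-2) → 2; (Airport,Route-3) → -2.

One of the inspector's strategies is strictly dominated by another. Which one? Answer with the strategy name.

Airport

Port gives a strictly higher payoff than Airport against every column: 2 > -1, 7 > 2, -1 > -2.
So Airport is strictly dominated and the inspector never plays it.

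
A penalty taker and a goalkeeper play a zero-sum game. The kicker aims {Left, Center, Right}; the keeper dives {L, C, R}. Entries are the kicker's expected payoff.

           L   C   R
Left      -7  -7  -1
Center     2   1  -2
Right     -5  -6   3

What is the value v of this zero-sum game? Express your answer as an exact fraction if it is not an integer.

-3/4

Row minima: Left → -7, Center → -2, Right → -6; maximin = -2.
Column maxima: L → 2, C → 1, R → 3; minimax = 1.
-2 ≠ 1, so there is no saddle point; optimal play is mixed.
Left is strictly dominated by Right, so the kicker never plays it.
With Left eliminated, L is strictly dominated by C (it gives the kicker strictly more in every remaining row), so the keeper never plays it.
On the remaining 2×2 (Center, Right vs C, R):
Let the kicker play Center with probability p. Expected payoff against C: 1p + (-6)(1−p) = 7p − 6; against R: (-2)p + 3(1−p) = −5p + 3.
Setting these equal: 7p − 6 = −5p + 3 ⇒ 12p = 9 ⇒ p = 3/4, and the value is (7)·(3/4) − 6 = -3/4.
For the keeper: with q = P(C), equating Center's and Right's payoffs gives 3q − 2 = −9q + 3 ⇒ q = 5/12.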